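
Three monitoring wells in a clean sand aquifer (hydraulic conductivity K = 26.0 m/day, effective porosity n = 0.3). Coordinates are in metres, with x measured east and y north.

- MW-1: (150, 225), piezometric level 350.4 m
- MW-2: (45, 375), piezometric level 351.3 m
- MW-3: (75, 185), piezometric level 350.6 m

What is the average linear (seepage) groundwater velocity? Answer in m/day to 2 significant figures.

Differences from MW-1: to MW-2 (Δx, Δy, Δh) = (-105, 150, +0.9); to MW-3 = (-75, -40, +0.2).
Determinant of the coordinate differences = (-105)·(-40) − (-75)·150 = 15450.
∂h/∂x = [(+0.9)·(-40) − (+0.2)·150] / 15450 = -0.004272
∂h/∂y = [(-105)·(+0.2) − (-75)·(+0.9)] / 15450 = +0.003010
|∇h| = √(-0.004272² + 0.003010²) = 0.005226
Seepage velocity v = K·i/n = 26.0 × 0.005226 / 0.3 = 0.4529 m/day.

0.45 m/day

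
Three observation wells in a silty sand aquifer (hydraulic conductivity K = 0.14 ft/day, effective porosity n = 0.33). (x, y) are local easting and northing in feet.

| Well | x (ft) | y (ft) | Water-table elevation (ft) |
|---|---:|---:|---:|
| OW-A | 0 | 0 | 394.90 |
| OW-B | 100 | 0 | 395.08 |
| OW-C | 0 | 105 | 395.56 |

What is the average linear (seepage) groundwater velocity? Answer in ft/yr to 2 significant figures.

∂h/∂x = (395.08 − 394.90) / (100 − 0) = +0.001800
∂h/∂y = (395.56 − 394.90) / (105 − 0) = +0.006286
|∇h| = √(0.001800² + 0.006286²) = 0.006539
Seepage velocity v = K·i/n = 0.14 × 0.006539 / 0.33 = 0.002774 ft/day = 1.013 ft/yr.

1.0 ft/yr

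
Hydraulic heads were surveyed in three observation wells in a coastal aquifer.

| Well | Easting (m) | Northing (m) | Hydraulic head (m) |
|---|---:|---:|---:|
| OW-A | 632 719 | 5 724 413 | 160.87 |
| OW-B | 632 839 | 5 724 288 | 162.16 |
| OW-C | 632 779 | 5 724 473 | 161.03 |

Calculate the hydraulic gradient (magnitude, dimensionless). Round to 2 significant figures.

0.0077

Three-point gradient (reference OW-A): Δ to OW-B = (120, -125, +1.29), Δ to OW-C = (60, 60, +0.16).
∂h/∂x = +0.006626, ∂h/∂y = -0.003959 (det = 14700).
|∇h| = √(0.006626² + -0.003959²) = 0.007719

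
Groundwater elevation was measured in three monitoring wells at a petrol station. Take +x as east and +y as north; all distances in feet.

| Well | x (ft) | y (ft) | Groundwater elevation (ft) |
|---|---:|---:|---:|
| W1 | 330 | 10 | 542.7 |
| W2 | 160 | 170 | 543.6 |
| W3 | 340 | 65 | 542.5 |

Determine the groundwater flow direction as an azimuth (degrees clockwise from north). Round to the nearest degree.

073°

With h = a·x + b·y + c and W1 as origin, the differences give:
  (-170)·a + 160·b = +0.9
  10·a + 55·b = -0.2
Eliminate b (×55 and ×160, subtract): -10950·a = 81.50 → a = ∂h/∂x = -0.007443
Back-substitute: b = ∂h/∂y = -0.002283.
Flow direction (−∇h) has components (+0.007443 E, +0.002283 N).
Azimuth = atan2(E, N) = atan2(+0.007443, +0.002283) = 72.9° ≈ 073°.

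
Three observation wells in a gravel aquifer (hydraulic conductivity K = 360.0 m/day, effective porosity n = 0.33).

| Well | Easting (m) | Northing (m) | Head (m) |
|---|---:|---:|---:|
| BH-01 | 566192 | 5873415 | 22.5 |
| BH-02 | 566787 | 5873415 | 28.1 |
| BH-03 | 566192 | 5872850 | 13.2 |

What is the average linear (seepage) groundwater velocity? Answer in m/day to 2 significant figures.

∂h/∂x = (28.1 − 22.5) / (566787 − 566192) = +0.009412
∂h/∂y = (13.2 − 22.5) / (5872850 − 5873415) = +0.01646
|∇h| = √(0.009412² + 0.01646²) = 0.01896
Seepage velocity v = K·i/n = 360.0 × 0.01896 / 0.33 = 20.68 m/day.

21 m/day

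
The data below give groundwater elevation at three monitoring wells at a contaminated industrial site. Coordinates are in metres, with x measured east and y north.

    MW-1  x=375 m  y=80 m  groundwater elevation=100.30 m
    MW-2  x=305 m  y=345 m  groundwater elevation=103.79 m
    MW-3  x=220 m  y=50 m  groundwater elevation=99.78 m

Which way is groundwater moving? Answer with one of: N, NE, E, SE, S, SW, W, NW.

Taking MW-1 as reference: MW-2−MW-1 = (-70, 265, +3.49); MW-3−MW-1 = (-155, -30, -0.52).
Determinant of the coordinate differences = (-70)·(-30) − (-155)·265 = 43175.
∂h/∂x = [(+3.49)·(-30) − (-0.52)·265] / 43175 = +0.0007666
∂h/∂y = [(-70)·(-0.52) − (-155)·(+3.49)] / 43175 = +0.01337
Flow = −∇h = (-0.0007666 east, -0.01337 north), which points south.

S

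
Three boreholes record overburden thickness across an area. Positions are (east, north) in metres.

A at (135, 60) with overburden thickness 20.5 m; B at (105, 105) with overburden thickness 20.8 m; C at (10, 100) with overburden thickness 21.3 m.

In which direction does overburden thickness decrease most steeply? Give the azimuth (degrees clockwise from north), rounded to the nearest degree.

119°

Taking A as reference: B−A = (-30, 45, +0.3); C−A = (-125, 40, +0.8).
Determinant of the coordinate differences = (-30)·40 − (-125)·45 = 4425.
∂d/∂x = [(+0.3)·40 − (+0.8)·45] / 4425 = -0.005424
∂d/∂y = [(-30)·(+0.8) − (-125)·(+0.3)] / 4425 = +0.003051
Steepest decrease is along −∇f: components (+0.005424 E, -0.003051 N).
Azimuth = atan2(+0.005424, -0.003051) = 119.4° ≈ 119°.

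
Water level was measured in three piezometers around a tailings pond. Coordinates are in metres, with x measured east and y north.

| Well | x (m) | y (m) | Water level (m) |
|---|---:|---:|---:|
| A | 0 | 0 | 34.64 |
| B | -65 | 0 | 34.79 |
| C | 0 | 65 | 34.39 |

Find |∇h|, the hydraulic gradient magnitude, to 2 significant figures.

0.0045

∂h/∂x = (34.79 − 34.64) / (-65 − 0) = -0.002308
∂h/∂y = (34.39 − 34.64) / (65 − 0) = -0.003846
|∇h| = √(-0.002308² + -0.003846²) = 0.004485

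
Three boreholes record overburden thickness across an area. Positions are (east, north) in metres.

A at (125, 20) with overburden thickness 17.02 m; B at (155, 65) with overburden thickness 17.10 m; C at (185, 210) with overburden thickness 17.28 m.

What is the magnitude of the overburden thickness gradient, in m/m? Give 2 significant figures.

Differences from A: to B (Δx, Δy, Δh) = (30, 45, +0.08); to C = (60, 190, +0.26).
Solve a·Δx + b·Δy = Δd: det = 30·190 − 60·45 = 3000.
∂d/∂x = [(+0.08)·190 − (+0.26)·45] / 3000 = +0.001167
∂d/∂y = [30·(+0.26) − 60·(+0.08)] / 3000 = +0.0010000
|∇f| = √(0.001167² + 0.0010000²) = 0.001537 m/m

0.0015 m/m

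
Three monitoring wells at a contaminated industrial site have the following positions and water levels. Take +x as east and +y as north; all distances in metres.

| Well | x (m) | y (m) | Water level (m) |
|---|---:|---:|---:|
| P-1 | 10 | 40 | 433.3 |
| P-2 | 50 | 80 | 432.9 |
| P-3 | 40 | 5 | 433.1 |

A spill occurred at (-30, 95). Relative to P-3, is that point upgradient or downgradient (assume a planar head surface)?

With h = a·x + b·y + c and P-1 as origin, the differences give:
  40·a + 40·b = -0.4
  30·a + (-35)·b = -0.2
Eliminate b (×(-35) and ×40, subtract): -2600·a = 22.00 → a = ∂h/∂x = -0.008462
Back-substitute: b = ∂h/∂y = -0.001538.
Head at (-30, 95) = 433.3 + (-0.008462)·(-40) + (-0.001538)·(55) = 433.55 m.
That is higher than the 433.1 m at P-3, so the point is upgradient.

upgradient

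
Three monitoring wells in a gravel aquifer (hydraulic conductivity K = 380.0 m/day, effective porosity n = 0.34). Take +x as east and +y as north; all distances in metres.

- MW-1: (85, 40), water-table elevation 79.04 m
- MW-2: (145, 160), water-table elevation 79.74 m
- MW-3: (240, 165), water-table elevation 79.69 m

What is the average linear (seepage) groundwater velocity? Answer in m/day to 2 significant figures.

7.1 m/day

Differences from MW-1: to MW-2 (Δx, Δy, Δh) = (60, 120, +0.70); to MW-3 = (155, 125, +0.65).
Determinant of the coordinate differences = 60·125 − 155·120 = -11100.
∂h/∂x = [(+0.70)·125 − (+0.65)·120] / -11100 = -0.0008559
∂h/∂y = [60·(+0.65) − 155·(+0.70)] / -11100 = +0.006261
|∇h| = √(-0.0008559² + 0.006261²) = 0.006319
Seepage velocity v = K·i/n = 380.0 × 0.006319 / 0.34 = 7.062 m/day.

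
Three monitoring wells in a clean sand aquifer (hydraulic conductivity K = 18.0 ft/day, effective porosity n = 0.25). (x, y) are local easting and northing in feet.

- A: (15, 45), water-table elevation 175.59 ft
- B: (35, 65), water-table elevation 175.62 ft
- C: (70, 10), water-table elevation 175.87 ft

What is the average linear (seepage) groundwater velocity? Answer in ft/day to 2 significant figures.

Differences from A: to B (Δx, Δy, Δh) = (20, 20, +0.03); to C = (55, -35, +0.28).
Solve a·Δx + b·Δy = Δh: det = 20·(-35) − 55·20 = -1800.
∂h/∂x = [(+0.03)·(-35) − (+0.28)·20] / -1800 = +0.003694
∂h/∂y = [20·(+0.28) − 55·(+0.03)] / -1800 = -0.002194
|∇h| = √(0.003694² + -0.002194²) = 0.004296
Seepage velocity v = K·i/n = 18.0 × 0.004296 / 0.25 = 0.3093 ft/day.

0.31 ft/day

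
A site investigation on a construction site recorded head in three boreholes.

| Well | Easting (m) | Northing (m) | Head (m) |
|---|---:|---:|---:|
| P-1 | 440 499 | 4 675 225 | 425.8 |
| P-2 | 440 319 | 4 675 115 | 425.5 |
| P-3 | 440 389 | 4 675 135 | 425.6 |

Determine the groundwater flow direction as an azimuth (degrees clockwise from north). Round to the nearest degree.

Differences from P-1: to P-2 (Δx, Δy, Δh) = (-180, -110, -0.3); to P-3 = (-110, -90, -0.2).
Solve a·Δx + b·Δy = Δh: det = (-180)·(-90) − (-110)·(-110) = 4100.
∂h/∂x = [(-0.3)·(-90) − (-0.2)·(-110)] / 4100 = +0.001220
∂h/∂y = [(-180)·(-0.2) − (-110)·(-0.3)] / 4100 = +0.0007317
Flow direction (−∇h) has components (-0.001220 E, -0.0007317 N).
Azimuth = atan2(E, N) = atan2(-0.001220, -0.0007317) = 239.0° ≈ 239°.

239°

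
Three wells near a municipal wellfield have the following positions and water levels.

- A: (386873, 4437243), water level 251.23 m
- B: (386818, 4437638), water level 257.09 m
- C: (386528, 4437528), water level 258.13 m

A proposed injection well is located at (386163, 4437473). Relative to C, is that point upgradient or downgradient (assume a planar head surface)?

With h = a·x + b·y + c and A as origin, the differences give:
  (-55)·a + 395·b = +5.86
  (-345)·a + 285·b = +6.90
Eliminate b (×285 and ×395, subtract): 120600·a = -1055.400 → a = ∂h/∂x = -0.008751
Back-substitute: b = ∂h/∂y = +0.01362.
Head at (386163, 4437473) = 251.23 + (-0.008751)·(-710) + (+0.01362)·(230) = 260.58 m.
That is higher than the 258.13 m at C, so the point is upgradient.

upgradient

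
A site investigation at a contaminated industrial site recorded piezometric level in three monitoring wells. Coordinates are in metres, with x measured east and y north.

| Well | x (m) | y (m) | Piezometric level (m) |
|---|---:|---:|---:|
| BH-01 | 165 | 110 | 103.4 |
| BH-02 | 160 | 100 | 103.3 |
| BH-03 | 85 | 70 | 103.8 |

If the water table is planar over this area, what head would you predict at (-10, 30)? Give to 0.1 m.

Taking BH-01 as reference: BH-02−BH-01 = (-5, -10, -0.1); BH-03−BH-01 = (-80, -40, +0.4).
Determinant of the coordinate differences = (-5)·(-40) − (-80)·(-10) = -600.
∂h/∂x = [(-0.1)·(-40) − (+0.4)·(-10)] / -600 = -0.01333
∂h/∂y = [(-5)·(+0.4) − (-80)·(-0.1)] / -600 = +0.01667
h(-10, 30) = 103.4 + (-0.01333)·(-175) + (+0.01667)·(-80) = 103.4 +2.333 -1.333 = 104.400 m.

104.4 m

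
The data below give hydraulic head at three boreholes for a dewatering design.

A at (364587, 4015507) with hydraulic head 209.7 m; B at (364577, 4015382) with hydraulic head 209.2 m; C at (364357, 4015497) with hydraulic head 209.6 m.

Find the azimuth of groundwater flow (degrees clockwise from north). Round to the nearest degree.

With h = a·x + b·y + c and A as origin, the differences give:
  (-10)·a + (-125)·b = -0.5
  (-230)·a + (-10)·b = -0.1
Eliminate b (×(-10) and ×(-125), subtract): -28650·a = -7.50 → a = ∂h/∂x = +0.0002618
Back-substitute: b = ∂h/∂y = +0.003979.
Flow direction (−∇h) has components (-0.0002618 E, -0.003979 N).
Azimuth = atan2(E, N) = atan2(-0.0002618, -0.003979) = 183.8° ≈ 184°.

184°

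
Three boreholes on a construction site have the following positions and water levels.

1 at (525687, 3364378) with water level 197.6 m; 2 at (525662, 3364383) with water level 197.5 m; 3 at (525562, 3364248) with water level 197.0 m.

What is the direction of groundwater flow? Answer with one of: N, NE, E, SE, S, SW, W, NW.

W

Differences from 1: to 2 (Δx, Δy, Δh) = (-25, 5, -0.1); to 3 = (-125, -130, -0.6).
Determinant of the coordinate differences = (-25)·(-130) − (-125)·5 = 3875.
∂h/∂x = [(-0.1)·(-130) − (-0.6)·5] / 3875 = +0.004129
∂h/∂y = [(-25)·(-0.6) − (-125)·(-0.1)] / 3875 = +0.0006452
Flow = −∇h = (-0.004129 east, -0.0006452 north), which points west.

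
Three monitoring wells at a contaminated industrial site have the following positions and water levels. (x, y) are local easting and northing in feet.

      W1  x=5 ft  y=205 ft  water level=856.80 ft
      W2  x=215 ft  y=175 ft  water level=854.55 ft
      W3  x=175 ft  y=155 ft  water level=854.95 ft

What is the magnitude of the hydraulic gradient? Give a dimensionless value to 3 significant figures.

With h = a·x + b·y + c and W1 as origin, the differences give:
  210·a + (-30)·b = -2.25
  170·a + (-50)·b = -1.85
Eliminate b (×(-50) and ×(-30), subtract): -5400·a = 57.000 → a = ∂h/∂x = -0.01056
Back-substitute: b = ∂h/∂y = +0.001111.
|∇h| = √(-0.01056² + 0.001111²) = 0.01062

0.0106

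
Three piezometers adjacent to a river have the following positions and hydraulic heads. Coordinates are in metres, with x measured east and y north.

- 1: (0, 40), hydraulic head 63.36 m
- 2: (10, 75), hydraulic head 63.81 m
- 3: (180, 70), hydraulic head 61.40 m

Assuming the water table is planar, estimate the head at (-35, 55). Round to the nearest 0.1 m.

Three-point gradient (reference 1): Δ to 2 = (10, 35, +0.45), Δ to 3 = (180, 30, -1.96).
∂h/∂x = -0.01368, ∂h/∂y = +0.01677 (det = -6000).
h(-35, 55) = 63.36 + (-0.01368)·(-35) + (+0.01677)·(15) = 63.36 +0.479 +0.252 = 64.090 m.

64.1 m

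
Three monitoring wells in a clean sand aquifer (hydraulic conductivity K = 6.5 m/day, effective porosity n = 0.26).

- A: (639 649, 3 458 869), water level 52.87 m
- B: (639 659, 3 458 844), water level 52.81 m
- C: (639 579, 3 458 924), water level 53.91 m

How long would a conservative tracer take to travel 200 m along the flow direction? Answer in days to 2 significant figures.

410 days

Taking A as reference: B−A = (10, -25, -0.06); C−A = (-70, 55, +1.04).
Determinant of the coordinate differences = 10·55 − (-70)·(-25) = -1200.
∂h/∂x = [(-0.06)·55 − (+1.04)·(-25)] / -1200 = -0.01892
∂h/∂y = [10·(+1.04) − (-70)·(-0.06)] / -1200 = -0.005167
|∇h| = √(-0.01892² + -0.005167²) = 0.01961
Seepage velocity v = K·i/n = 6.5 × 0.01961 / 0.26 = 0.4902 m/day.
t = 200 / 0.4902 = 408 days.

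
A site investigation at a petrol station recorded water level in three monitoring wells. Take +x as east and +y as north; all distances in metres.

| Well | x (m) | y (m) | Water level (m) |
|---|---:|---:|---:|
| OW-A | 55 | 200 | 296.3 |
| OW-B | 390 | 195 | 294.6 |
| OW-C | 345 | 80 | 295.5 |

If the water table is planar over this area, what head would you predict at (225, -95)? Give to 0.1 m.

297.1 m

With h = a·x + b·y + c and OW-A as origin, the differences give:
  335·a + (-5)·b = -1.7
  290·a + (-120)·b = -0.8
Eliminate b (×(-120) and ×(-5), subtract): -38750·a = 200.00 → a = ∂h/∂x = -0.005161
Back-substitute: b = ∂h/∂y = -0.005806.
h(225, -95) = 296.3 + (-0.005161)·(170) + (-0.005806)·(-295) = 296.3 -0.877 +1.713 = 297.135 m.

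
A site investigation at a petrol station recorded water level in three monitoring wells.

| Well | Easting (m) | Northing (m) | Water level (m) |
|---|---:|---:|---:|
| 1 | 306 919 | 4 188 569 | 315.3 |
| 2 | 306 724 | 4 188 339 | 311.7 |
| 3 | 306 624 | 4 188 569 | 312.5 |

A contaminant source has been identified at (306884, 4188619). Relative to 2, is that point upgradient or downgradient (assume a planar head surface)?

upgradient

With h = a·x + b·y + c and 1 as origin, the differences give:
  (-195)·a + (-230)·b = -3.6
  (-295)·a + 0·b = -2.8
Eliminate b (×0 and ×(-230), subtract): -67850·a = -644.00 → a = ∂h/∂x = +0.009492
Back-substitute: b = ∂h/∂y = +0.007605.
Head at (306884, 4188619) = 315.3 + (+0.009492)·(-35) + (+0.007605)·(50) = 315.35 m.
That is higher than the 311.7 m at 2, so the point is upgradient.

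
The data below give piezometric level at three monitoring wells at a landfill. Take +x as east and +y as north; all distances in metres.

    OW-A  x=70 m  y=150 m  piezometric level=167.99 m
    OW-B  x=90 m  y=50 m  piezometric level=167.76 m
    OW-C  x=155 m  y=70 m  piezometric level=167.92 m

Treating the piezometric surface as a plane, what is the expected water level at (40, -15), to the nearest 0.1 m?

With h = a·x + b·y + c and OW-A as origin, the differences give:
  20·a + (-100)·b = -0.23
  85·a + (-80)·b = -0.07
Eliminate b (×(-80) and ×(-100), subtract): 6900·a = 11.400 → a = ∂h/∂x = +0.001652
Back-substitute: b = ∂h/∂y = +0.002630.
h(40, -15) = 167.99 + (+0.001652)·(-30) + (+0.002630)·(-165) = 167.99 -0.050 -0.434 = 167.506 m.

167.5 m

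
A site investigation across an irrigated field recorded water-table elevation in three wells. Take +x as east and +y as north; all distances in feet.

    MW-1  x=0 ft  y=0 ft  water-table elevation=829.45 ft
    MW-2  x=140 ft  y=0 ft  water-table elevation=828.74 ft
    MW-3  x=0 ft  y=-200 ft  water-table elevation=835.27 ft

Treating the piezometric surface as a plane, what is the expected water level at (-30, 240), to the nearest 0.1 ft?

822.6 ft

∂h/∂x = (828.74 − 829.45) / (140 − 0) = -0.005071
∂h/∂y = (835.27 − 829.45) / (-200 − 0) = -0.02910
h(-30, 240) = 829.45 + (-0.005071)·(-30) + (-0.02910)·(240) = 829.45 +0.152 -6.984 = 822.618 ft.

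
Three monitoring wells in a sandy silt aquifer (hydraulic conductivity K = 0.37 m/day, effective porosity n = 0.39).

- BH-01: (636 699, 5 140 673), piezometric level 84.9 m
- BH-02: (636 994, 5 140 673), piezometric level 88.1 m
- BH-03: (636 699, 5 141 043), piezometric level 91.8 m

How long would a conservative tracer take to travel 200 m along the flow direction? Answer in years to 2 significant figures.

∂h/∂x = (88.1 − 84.9) / (636994 − 636699) = +0.01085
∂h/∂y = (91.8 − 84.9) / (5141043 − 5140673) = +0.01865
|∇h| = √(0.01085² + 0.01865²) = 0.02158
Seepage velocity v = K·i/n = 0.37 × 0.02158 / 0.39 = 0.02047 m/day.
t = 200 / 0.02047 = 9770 days = 26.7 years.

27 years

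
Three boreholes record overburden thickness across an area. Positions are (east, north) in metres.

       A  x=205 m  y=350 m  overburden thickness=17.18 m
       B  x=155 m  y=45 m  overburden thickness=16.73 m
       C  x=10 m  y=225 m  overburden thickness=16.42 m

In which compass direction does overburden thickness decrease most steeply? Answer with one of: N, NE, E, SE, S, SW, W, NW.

Differences from A: to B (Δx, Δy, Δh) = (-50, -305, -0.45); to C = (-195, -125, -0.76).
Determinant of the coordinate differences = (-50)·(-125) − (-195)·(-305) = -53225.
∂d/∂x = [(-0.45)·(-125) − (-0.76)·(-305)] / -53225 = +0.003298
∂d/∂y = [(-50)·(-0.76) − (-195)·(-0.45)] / -53225 = +0.0009347
Steepest decrease is along −∇f = (-0.003298 E, -0.0009347 N) → west.

W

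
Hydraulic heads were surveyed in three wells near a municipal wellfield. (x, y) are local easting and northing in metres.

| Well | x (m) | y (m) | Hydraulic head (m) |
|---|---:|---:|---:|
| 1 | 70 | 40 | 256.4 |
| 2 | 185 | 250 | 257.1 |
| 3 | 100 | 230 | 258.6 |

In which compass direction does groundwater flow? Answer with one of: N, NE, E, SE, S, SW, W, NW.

SE

Three-point gradient (reference 1): Δ to 2 = (115, 210, +0.7), Δ to 3 = (30, 190, +2.2).
∂h/∂x = -0.02116, ∂h/∂y = +0.01492 (det = 15550).
Flow = −∇h = (+0.02116 east, -0.01492 north), which points southeast.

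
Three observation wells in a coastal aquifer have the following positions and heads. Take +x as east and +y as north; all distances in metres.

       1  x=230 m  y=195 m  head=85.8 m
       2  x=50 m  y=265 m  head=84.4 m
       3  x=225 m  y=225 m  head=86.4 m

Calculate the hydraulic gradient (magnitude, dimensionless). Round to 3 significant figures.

0.0282

With h = a·x + b·y + c and 1 as origin, the differences give:
  (-180)·a + 70·b = -1.4
  (-5)·a + 30·b = +0.6
Eliminate b (×30 and ×70, subtract): -5050·a = -84.00 → a = ∂h/∂x = +0.01663
Back-substitute: b = ∂h/∂y = +0.02277.
|∇h| = √(0.01663² + 0.02277²) = 0.0282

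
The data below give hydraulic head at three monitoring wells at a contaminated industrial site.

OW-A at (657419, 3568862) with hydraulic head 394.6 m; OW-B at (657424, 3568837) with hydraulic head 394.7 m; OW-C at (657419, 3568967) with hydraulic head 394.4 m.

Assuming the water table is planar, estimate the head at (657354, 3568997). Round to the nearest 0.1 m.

Taking OW-A as reference: OW-B−OW-A = (5, -25, +0.1); OW-C−OW-A = (0, 105, -0.2).
Solve a·Δx + b·Δy = Δh: det = 5·105 − 0·(-25) = 525.
∂h/∂x = [(+0.1)·105 − (-0.2)·(-25)] / 525 = +0.01048
∂h/∂y = [5·(-0.2) − 0·(+0.1)] / 525 = -0.001905
h(657354, 3568997) = 394.6 + (+0.01048)·(-65) + (-0.001905)·(135) = 394.6 -0.681 -0.257 = 393.662 m.

393.7 m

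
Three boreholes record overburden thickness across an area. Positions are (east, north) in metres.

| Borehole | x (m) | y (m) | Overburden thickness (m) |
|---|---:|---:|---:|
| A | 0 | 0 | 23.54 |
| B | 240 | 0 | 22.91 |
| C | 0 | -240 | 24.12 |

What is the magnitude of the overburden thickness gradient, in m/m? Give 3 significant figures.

∂d/∂x = (22.91 − 23.54) / (240 − 0) = -0.002625
∂d/∂y = (24.12 − 23.54) / (-240 − 0) = -0.002417
|∇f| = √(-0.002625² + -0.002417²) = 0.003568 m/m

0.00357 m/m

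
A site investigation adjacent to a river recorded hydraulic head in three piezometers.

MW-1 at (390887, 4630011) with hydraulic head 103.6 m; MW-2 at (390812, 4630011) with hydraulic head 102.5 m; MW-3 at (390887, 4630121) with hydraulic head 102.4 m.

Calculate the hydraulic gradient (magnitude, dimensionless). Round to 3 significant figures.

∂h/∂x = (102.5 − 103.6) / (390812 − 390887) = +0.01467
∂h/∂y = (102.4 − 103.6) / (4630121 − 4630011) = -0.01091
|∇h| = √(0.01467² + -0.01091²) = 0.01828

0.0183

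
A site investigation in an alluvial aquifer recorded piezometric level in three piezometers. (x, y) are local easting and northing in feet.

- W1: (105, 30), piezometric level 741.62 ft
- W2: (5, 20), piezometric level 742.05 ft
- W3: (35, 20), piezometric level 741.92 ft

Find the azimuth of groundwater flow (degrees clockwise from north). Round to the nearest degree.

094°

With h = a·x + b·y + c and W1 as origin, the differences give:
  (-100)·a + (-10)·b = +0.43
  (-70)·a + (-10)·b = +0.30
Eliminate b (×(-10) and ×(-10), subtract): 300·a = -1.300 → a = ∂h/∂x = -0.004333
Back-substitute: b = ∂h/∂y = +0.0003333.
Flow direction (−∇h) has components (+0.004333 E, -0.0003333 N).
Azimuth = atan2(E, N) = atan2(+0.004333, -0.0003333) = 94.4° ≈ 094°.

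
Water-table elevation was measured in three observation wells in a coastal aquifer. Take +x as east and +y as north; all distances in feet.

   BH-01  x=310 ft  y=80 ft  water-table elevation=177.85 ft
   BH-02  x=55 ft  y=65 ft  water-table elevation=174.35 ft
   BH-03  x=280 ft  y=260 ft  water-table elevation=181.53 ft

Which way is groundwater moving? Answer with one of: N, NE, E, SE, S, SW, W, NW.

Differences from BH-01: to BH-02 (Δx, Δy, Δh) = (-255, -15, -3.50); to BH-03 = (-30, 180, +3.68).
Determinant of the coordinate differences = (-255)·180 − (-30)·(-15) = -46350.
∂h/∂x = [(-3.50)·180 − (+3.68)·(-15)] / -46350 = +0.01240
∂h/∂y = [(-255)·(+3.68) − (-30)·(-3.50)] / -46350 = +0.02251
Flow = −∇h = (-0.01240 east, -0.02251 north), which points southwest.

SW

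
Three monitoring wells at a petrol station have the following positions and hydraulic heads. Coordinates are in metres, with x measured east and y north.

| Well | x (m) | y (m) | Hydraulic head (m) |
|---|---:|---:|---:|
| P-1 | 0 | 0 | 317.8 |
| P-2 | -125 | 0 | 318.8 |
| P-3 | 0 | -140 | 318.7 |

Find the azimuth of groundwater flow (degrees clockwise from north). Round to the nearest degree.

∂h/∂x = (318.8 − 317.8) / (-125 − 0) = -0.008000
∂h/∂y = (318.7 − 317.8) / (-140 − 0) = -0.006429
Flow direction (−∇h) has components (+0.008000 E, +0.006429 N).
Azimuth = atan2(E, N) = atan2(+0.008000, +0.006429) = 51.2° ≈ 051°.

051°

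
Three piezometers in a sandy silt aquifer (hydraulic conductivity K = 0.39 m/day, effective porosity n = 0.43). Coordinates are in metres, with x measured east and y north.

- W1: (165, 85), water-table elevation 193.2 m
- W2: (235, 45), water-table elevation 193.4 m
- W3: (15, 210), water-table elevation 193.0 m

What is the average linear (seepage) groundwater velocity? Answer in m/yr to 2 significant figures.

Differences from W1: to W2 (Δx, Δy, Δh) = (70, -40, +0.2); to W3 = (-150, 125, -0.2).
Determinant of the coordinate differences = 70·125 − (-150)·(-40) = 2750.
∂h/∂x = [(+0.2)·125 − (-0.2)·(-40)] / 2750 = +0.006182
∂h/∂y = [70·(-0.2) − (-150)·(+0.2)] / 2750 = +0.005818
|∇h| = √(0.006182² + 0.005818²) = 0.008489
Seepage velocity v = K·i/n = 0.39 × 0.008489 / 0.43 = 0.007699 m/day = 2.812 m/yr.

2.8 m/yr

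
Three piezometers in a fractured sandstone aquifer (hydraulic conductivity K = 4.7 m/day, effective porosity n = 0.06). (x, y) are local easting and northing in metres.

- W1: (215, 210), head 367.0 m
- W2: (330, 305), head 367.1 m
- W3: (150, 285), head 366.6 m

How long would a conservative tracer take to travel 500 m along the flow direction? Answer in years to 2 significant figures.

Three-point gradient (reference W1): Δ to W2 = (115, 95, +0.1), Δ to W3 = (-65, 75, -0.4).
∂h/∂x = +0.003074, ∂h/∂y = -0.002669 (det = 14800).
|∇h| = √(0.003074² + -0.002669²) = 0.004071
Seepage velocity v = K·i/n = 4.7 × 0.004071 / 0.06 = 0.3189 m/day.
t = 500 / 0.3189 = 1568 days = 4.29 years.

4.3 years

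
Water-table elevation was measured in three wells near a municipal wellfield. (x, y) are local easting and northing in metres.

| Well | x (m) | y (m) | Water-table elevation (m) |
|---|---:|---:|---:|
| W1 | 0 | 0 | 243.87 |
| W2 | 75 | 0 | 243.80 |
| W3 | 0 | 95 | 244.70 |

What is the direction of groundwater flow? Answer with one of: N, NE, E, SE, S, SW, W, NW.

S

∂h/∂x = (243.80 − 243.87) / (75 − 0) = -0.0009333
∂h/∂y = (244.70 − 243.87) / (95 − 0) = +0.008737
Flow = −∇h = (+0.0009333 east, -0.008737 north), which points south.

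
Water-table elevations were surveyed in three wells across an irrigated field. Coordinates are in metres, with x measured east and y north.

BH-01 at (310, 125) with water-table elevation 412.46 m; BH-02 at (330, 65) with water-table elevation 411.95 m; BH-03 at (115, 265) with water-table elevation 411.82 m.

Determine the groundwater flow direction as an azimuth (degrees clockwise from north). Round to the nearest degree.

224°

Three-point gradient (reference BH-01): Δ to BH-02 = (20, -60, -0.51), Δ to BH-03 = (-195, 140, -0.64).
∂h/∂x = +0.01234, ∂h/∂y = +0.01261 (det = -8900).
Flow direction (−∇h) has components (-0.01234 E, -0.01261 N).
Azimuth = atan2(E, N) = atan2(-0.01234, -0.01261) = 224.4° ≈ 224°.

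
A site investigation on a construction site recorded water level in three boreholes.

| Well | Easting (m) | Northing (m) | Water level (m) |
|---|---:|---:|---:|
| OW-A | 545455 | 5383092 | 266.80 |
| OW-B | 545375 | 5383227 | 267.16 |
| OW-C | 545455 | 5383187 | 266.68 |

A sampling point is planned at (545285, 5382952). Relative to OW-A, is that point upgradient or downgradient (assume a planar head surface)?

With h = a·x + b·y + c and OW-A as origin, the differences give:
  (-80)·a + 135·b = +0.36
  0·a + 95·b = -0.12
Eliminate b (×95 and ×135, subtract): -7600·a = 50.400 → a = ∂h/∂x = -0.006632
Back-substitute: b = ∂h/∂y = -0.001263.
Head at (545285, 5382952) = 266.80 + (-0.006632)·(-170) + (-0.001263)·(-140) = 268.10 m.
That is higher than the 266.80 m at OW-A, so the point is upgradient.

upgradient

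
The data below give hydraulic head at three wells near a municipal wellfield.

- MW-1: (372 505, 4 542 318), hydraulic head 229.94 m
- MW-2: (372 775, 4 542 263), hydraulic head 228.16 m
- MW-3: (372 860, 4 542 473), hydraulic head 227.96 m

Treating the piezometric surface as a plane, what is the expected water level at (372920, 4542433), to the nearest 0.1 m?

227.5 m

With h = a·x + b·y + c and MW-1 as origin, the differences give:
  270·a + (-55)·b = -1.78
  355·a + 155·b = -1.98
Eliminate b (×155 and ×(-55), subtract): 61375·a = -384.800 → a = ∂h/∂x = -0.006270
Back-substitute: b = ∂h/∂y = +0.001585.
h(372920, 4542433) = 229.94 + (-0.006270)·(415) + (+0.001585)·(115) = 229.94 -2.602 +0.182 = 227.520 m.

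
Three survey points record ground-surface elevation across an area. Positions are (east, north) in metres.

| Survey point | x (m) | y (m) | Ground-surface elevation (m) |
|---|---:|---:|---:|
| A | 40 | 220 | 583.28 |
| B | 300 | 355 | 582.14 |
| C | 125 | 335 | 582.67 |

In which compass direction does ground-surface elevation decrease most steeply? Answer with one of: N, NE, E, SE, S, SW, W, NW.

With z = a·x + b·y + c and A as origin, the differences give:
  260·a + 135·b = -1.14
  85·a + 115·b = -0.61
Eliminate b (×115 and ×135, subtract): 18425·a = -48.750 → a = ∂z/∂x = -0.002646
Back-substitute: b = ∂z/∂y = -0.003349.
Steepest decrease is along −∇f = (+0.002646 E, +0.003349 N) → northeast.

NE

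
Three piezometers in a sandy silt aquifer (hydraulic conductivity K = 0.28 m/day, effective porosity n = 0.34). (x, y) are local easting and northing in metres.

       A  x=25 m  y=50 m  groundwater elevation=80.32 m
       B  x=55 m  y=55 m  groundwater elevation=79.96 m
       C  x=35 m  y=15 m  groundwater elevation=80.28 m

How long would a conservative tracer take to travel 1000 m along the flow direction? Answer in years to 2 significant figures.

280 years

With h = a·x + b·y + c and A as origin, the differences give:
  30·a + 5·b = -0.36
  10·a + (-35)·b = -0.04
Eliminate b (×(-35) and ×5, subtract): -1100·a = 12.800 → a = ∂h/∂x = -0.01164
Back-substitute: b = ∂h/∂y = -0.002182.
|∇h| = √(-0.01164² + -0.002182²) = 0.01184
Seepage velocity v = K·i/n = 0.28 × 0.01184 / 0.34 = 0.009751 m/day.
t = 1000 / 0.009751 = 1.026e+05 days = 281 years.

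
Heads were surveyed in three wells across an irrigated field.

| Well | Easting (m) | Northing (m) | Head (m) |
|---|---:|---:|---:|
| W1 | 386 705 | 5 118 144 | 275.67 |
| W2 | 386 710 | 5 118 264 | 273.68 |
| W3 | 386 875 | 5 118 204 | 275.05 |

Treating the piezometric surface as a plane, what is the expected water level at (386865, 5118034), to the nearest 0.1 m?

Differences from W1: to W2 (Δx, Δy, Δh) = (5, 120, -1.99); to W3 = (170, 60, -0.62).
Determinant of the coordinate differences = 5·60 − 170·120 = -20100.
∂h/∂x = [(-1.99)·60 − (-0.62)·120] / -20100 = +0.002239
∂h/∂y = [5·(-0.62) − 170·(-1.99)] / -20100 = -0.01668
h(386865, 5118034) = 275.67 + (+0.002239)·(160) + (-0.01668)·(-110) = 275.67 +0.358 +1.834 = 277.863 m.

277.9 m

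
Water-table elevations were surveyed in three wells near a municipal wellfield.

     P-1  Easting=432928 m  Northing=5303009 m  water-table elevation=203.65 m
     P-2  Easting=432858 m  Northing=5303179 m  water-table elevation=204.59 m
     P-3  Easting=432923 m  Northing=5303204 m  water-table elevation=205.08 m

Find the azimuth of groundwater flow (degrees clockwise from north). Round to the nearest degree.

212°

With h = a·x + b·y + c and P-1 as origin, the differences give:
  (-70)·a + 170·b = +0.94
  (-5)·a + 195·b = +1.43
Eliminate b (×195 and ×170, subtract): -12800·a = -59.800 → a = ∂h/∂x = +0.004672
Back-substitute: b = ∂h/∂y = +0.007453.
Flow direction (−∇h) has components (-0.004672 E, -0.007453 N).
Azimuth = atan2(E, N) = atan2(-0.004672, -0.007453) = 212.1° ≈ 212°.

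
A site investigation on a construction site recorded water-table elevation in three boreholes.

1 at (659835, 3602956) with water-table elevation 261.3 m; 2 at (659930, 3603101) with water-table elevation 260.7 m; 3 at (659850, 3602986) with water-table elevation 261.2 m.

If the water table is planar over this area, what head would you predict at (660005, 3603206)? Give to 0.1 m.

Differences from 1: to 2 (Δx, Δy, Δh) = (95, 145, -0.6); to 3 = (15, 30, -0.1).
Determinant of the coordinate differences = 95·30 − 15·145 = 675.
∂h/∂x = [(-0.6)·30 − (-0.1)·145] / 675 = -0.005185
∂h/∂y = [95·(-0.1) − 15·(-0.6)] / 675 = -0.0007407
h(660005, 3603206) = 261.3 + (-0.005185)·(170) + (-0.0007407)·(250) = 261.3 -0.881 -0.185 = 260.233 m.

260.2 m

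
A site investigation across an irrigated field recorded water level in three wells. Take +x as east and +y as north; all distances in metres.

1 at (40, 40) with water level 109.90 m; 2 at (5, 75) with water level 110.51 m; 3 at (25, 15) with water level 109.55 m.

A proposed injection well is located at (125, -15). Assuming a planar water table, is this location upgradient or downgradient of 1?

downgradient

With h = a·x + b·y + c and 1 as origin, the differences give:
  (-35)·a + 35·b = +0.61
  (-15)·a + (-25)·b = -0.35
Eliminate b (×(-25) and ×35, subtract): 1400·a = -3.000 → a = ∂h/∂x = -0.002143
Back-substitute: b = ∂h/∂y = +0.01529.
Head at (125, -15) = 109.90 + (-0.002143)·(85) + (+0.01529)·(-55) = 108.88 m.
That is lower than the 109.90 m at 1, so the point is downgradient.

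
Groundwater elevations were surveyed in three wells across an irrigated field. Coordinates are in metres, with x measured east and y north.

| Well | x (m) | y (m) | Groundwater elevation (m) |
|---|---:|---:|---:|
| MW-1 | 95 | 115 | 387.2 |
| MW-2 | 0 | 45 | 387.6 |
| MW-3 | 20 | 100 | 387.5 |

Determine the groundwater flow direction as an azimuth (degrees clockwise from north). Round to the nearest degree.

Three-point gradient (reference MW-1): Δ to MW-2 = (-95, -70, +0.4), Δ to MW-3 = (-75, -15, +0.3).
∂h/∂x = -0.003922, ∂h/∂y = -0.0003922 (det = -3825).
Flow direction (−∇h) has components (+0.003922 E, +0.0003922 N).
Azimuth = atan2(E, N) = atan2(+0.003922, +0.0003922) = 84.3° ≈ 084°.

084°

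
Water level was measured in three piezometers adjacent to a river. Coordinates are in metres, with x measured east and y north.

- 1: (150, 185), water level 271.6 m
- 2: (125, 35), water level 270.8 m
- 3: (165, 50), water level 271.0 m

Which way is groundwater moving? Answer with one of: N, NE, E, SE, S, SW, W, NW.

SW

Differences from 1: to 2 (Δx, Δy, Δh) = (-25, -150, -0.8); to 3 = (15, -135, -0.6).
Determinant of the coordinate differences = (-25)·(-135) − 15·(-150) = 5625.
∂h/∂x = [(-0.8)·(-135) − (-0.6)·(-150)] / 5625 = +0.003200
∂h/∂y = [(-25)·(-0.6) − 15·(-0.8)] / 5625 = +0.004800
Flow = −∇h = (-0.003200 east, -0.004800 north), which points southwest.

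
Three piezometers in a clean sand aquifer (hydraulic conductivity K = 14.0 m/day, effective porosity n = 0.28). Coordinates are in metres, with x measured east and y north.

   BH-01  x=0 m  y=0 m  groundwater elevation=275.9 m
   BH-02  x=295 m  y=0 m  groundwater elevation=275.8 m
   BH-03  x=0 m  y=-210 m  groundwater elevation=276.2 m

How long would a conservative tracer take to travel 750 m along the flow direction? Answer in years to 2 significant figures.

∂h/∂x = (275.8 − 275.9) / (295 − 0) = -0.0003390
∂h/∂y = (276.2 − 275.9) / (-210 − 0) = -0.001429
|∇h| = √(-0.0003390² + -0.001429²) = 0.001469
Seepage velocity v = K·i/n = 14.0 × 0.001469 / 0.28 = 0.07345 m/day.
t = 750 / 0.07345 = 1.021e+04 days = 28 years.

28 years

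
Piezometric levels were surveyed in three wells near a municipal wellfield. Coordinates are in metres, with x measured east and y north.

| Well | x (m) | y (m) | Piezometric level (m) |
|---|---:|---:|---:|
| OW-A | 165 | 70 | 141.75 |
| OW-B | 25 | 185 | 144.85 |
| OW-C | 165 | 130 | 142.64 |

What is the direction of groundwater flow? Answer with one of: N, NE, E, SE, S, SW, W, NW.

Taking OW-A as reference: OW-B−OW-A = (-140, 115, +3.10); OW-C−OW-A = (0, 60, +0.89).
Solve a·Δx + b·Δy = Δh: det = (-140)·60 − 0·115 = -8400.
∂h/∂x = [(+3.10)·60 − (+0.89)·115] / -8400 = -0.009958
∂h/∂y = [(-140)·(+0.89) − 0·(+3.10)] / -8400 = +0.01483
Flow = −∇h = (+0.009958 east, -0.01483 north), which points southeast.

SE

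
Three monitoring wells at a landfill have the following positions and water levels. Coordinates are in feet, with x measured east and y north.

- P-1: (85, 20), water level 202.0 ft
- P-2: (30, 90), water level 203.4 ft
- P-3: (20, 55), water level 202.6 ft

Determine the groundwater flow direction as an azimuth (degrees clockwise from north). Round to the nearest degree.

Differences from P-1: to P-2 (Δx, Δy, Δh) = (-55, 70, +1.4); to P-3 = (-65, 35, +0.6).
Solve a·Δx + b·Δy = Δh: det = (-55)·35 − (-65)·70 = 2625.
∂h/∂x = [(+1.4)·35 − (+0.6)·70] / 2625 = +0.002667
∂h/∂y = [(-55)·(+0.6) − (-65)·(+1.4)] / 2625 = +0.02210
Flow direction (−∇h) has components (-0.002667 E, -0.02210 N).
Azimuth = atan2(E, N) = atan2(-0.002667, -0.02210) = 186.9° ≈ 187°.

187°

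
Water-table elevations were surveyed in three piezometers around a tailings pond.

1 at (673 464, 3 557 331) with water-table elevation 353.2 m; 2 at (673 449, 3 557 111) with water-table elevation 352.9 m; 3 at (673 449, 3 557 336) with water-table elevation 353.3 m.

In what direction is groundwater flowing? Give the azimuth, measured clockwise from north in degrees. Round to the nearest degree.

With h = a·x + b·y + c and 1 as origin, the differences give:
  (-15)·a + (-220)·b = -0.3
  (-15)·a + 5·b = +0.1
Eliminate b (×5 and ×(-220), subtract): -3375·a = 20.50 → a = ∂h/∂x = -0.006074
Back-substitute: b = ∂h/∂y = +0.001778.
Flow direction (−∇h) has components (+0.006074 E, -0.001778 N).
Azimuth = atan2(E, N) = atan2(+0.006074, -0.001778) = 106.3° ≈ 106°.

106°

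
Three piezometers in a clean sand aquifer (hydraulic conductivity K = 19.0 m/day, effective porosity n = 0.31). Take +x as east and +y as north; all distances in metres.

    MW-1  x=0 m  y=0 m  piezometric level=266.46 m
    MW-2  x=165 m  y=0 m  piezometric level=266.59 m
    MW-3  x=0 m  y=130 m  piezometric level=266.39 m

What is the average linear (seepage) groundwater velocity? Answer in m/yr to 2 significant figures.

21 m/yr

∂h/∂x = (266.59 − 266.46) / (165 − 0) = +0.0007879
∂h/∂y = (266.39 − 266.46) / (130 − 0) = -0.0005385
|∇h| = √(0.0007879² + -0.0005385²) = 0.0009543
Seepage velocity v = K·i/n = 19.0 × 0.0009543 / 0.31 = 0.05849 m/day = 21.36 m/yr.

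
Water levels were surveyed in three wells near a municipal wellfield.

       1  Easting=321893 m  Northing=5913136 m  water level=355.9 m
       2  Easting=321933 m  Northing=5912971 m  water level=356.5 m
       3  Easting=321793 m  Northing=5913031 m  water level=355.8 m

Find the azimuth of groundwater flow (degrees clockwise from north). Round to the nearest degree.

Taking 1 as reference: 2−1 = (40, -165, +0.6); 3−1 = (-100, -105, -0.1).
Solve a·Δx + b·Δy = Δh: det = 40·(-105) − (-100)·(-165) = -20700.
∂h/∂x = [(+0.6)·(-105) − (-0.1)·(-165)] / -20700 = +0.003841
∂h/∂y = [40·(-0.1) − (-100)·(+0.6)] / -20700 = -0.002705
Flow direction (−∇h) has components (-0.003841 E, +0.002705 N).
Azimuth = atan2(E, N) = atan2(-0.003841, +0.002705) = 305.2° ≈ 305°.

305°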